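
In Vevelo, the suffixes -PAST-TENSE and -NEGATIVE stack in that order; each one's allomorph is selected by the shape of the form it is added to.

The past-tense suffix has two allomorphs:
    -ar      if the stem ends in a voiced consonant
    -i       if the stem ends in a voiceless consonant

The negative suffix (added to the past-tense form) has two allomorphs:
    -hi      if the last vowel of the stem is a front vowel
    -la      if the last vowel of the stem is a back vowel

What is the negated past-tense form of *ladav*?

ladavarla

*ladav*: final consonant = /v/, voiced → -ar → *ladavar*.
The past-tense form *ladavar*: last vowel = /a/, a back vowel → -la → *ladavarla*.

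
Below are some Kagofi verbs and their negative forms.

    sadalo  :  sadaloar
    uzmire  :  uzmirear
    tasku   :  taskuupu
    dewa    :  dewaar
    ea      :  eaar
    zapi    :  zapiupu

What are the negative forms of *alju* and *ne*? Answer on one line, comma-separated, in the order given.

The alternation tracks the last vowel of the stem — -upu when the last vowel of the stem is a high vowel (*tasku*, *zapi*); -ar when the last vowel of the stem is a non-high vowel (*sadalo*, *uzmire*, *dewa*, *ea*).
Since the last vowel of *alju* is /u/ (a high vowel), it takes -upu, giving *aljuupu*.
The last vowel of *ne* is /e/, which is a non-high vowel, so the suffix is -ar, giving *near*.

aljuupu, near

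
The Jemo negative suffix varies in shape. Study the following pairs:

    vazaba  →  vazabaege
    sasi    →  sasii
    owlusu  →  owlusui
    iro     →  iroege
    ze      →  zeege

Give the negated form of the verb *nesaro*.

The alternation tracks the last vowel of the stem — -i when the last vowel of the stem is a high vowel (*sasi*, *owlusu*); -ege when the last vowel of the stem is a non-high vowel (*vazaba*, *iro*, *ze*).
Since the last vowel of *nesaro* is /o/ (a non-high vowel), it takes -ege, giving *nesaroege*.

nesaroege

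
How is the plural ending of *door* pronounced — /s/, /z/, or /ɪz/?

/z/

The stem *door* ends in a voiced non-sibilant sound.
The plural suffix surfaces as /ɪz/ after sibilants, /s/ after other voiceless consonants, and /z/ after other voiced sounds.
So the plural -s on *door* is pronounced /z/.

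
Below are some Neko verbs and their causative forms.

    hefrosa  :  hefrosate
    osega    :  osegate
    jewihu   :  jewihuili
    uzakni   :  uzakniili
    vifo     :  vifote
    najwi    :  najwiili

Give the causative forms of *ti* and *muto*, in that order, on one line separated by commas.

tiili, mutote

The pattern is height harmony: -ili when the last vowel of the stem is a high vowel (*jewihu*, *uzakni*, *najwi*); -te when the last vowel of the stem is a non-high vowel (*hefrosa*, *osega*, *vifo*).
Since the last vowel of *ti* is /i/ (a high vowel), it takes -ili, giving *tiili*.
*muto*: last vowel = /o/, a non-high vowel → -te → *mutote*.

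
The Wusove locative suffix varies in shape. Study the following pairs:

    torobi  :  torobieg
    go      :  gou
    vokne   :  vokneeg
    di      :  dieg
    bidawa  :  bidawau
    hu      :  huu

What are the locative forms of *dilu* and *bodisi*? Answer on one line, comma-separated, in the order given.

The suffix is conditioned by the last vowel: -eg when the last vowel of the stem is a front vowel (*torobi*, *vokne*, *di*); -u when the last vowel of the stem is a back vowel (*go*, *bidawa*, *hu*).
*dilu*: last vowel = /u/, a back vowel → -u → *diluu*.
*bodisi*: last vowel = /i/, a front vowel → -eg → *bodisieg*.

diluu, bodisieg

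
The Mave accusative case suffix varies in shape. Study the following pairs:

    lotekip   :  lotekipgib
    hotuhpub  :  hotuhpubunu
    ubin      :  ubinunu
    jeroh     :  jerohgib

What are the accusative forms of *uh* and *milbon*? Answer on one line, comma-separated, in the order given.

uhgib, milbonunu

Looking at the final consonant of each stem: -gib when the stem ends in a voiceless consonant (*lotekip*, *jeroh*); -unu when the stem ends in a voiced consonant (*hotuhpub*, *ubin*).
The final consonant of *uh* is /h/, which is voiceless, so the suffix is -gib, giving *uhgib*.
Since the final consonant of *milbon* is /n/ (voiced), it takes -unu, giving *milbonunu*.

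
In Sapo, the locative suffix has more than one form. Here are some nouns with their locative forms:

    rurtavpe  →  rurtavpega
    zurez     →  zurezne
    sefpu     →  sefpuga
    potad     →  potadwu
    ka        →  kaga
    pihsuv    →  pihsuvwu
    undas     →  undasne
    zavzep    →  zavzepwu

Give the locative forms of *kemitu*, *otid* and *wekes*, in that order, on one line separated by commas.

kemituga, otidwu, wekesne

Looking at the final sound of each stem: -ne when the stem ends in a sibilant (*zurez*, *undas*); -wu when the stem ends in a non-sibilant consonant (*potad*, *pihsuv*, *zavzep*); -ga when the stem ends in a vowel (*rurtavpe*, *sefpu*, *ka*).
*kemitu*: final sound = /u/, a vowel → -ga → *kemituga*.
The final sound of *otid* is /d/, which is a non-sibilant consonant, so the suffix is -wu, giving *otidwu*.
Since the final sound of *wekes* is /s/ (a sibilant), it takes -ne, giving *wekesne*.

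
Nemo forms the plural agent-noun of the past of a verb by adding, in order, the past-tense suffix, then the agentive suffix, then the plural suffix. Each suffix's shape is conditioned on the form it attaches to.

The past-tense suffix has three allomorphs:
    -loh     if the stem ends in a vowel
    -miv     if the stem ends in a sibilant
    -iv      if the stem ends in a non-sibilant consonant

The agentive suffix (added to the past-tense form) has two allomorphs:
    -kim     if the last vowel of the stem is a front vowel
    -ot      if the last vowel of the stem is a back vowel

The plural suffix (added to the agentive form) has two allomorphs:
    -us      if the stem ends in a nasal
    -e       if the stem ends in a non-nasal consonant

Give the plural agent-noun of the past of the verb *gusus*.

gususmivkimus

*gusus*: final sound = /s/, a sibilant → -miv → *gususmiv*.
Since the last vowel of the past-tense form *gususmiv* is /i/ (a front vowel), it takes -kim, giving *gususmivkim*.
The agentive form *gususmivkim* — final consonant /m/ (a nasal) → -us → *gususmivkimus*.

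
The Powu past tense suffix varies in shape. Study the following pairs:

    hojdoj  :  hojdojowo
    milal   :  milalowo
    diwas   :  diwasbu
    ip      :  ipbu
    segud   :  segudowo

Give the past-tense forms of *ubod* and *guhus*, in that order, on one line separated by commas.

ubodowo, guhusbu

Looking at the final consonant of each stem: -bu when the stem ends in a voiceless consonant (*diwas*, *ip*); -owo when the stem ends in a voiced consonant (*hojdoj*, *milal*, *segud*).
Since the final consonant of *ubod* is /d/ (voiced), it takes -owo, giving *ubodowo*.
*guhus*: final consonant = /s/, voiceless → -bu → *guhusbu*.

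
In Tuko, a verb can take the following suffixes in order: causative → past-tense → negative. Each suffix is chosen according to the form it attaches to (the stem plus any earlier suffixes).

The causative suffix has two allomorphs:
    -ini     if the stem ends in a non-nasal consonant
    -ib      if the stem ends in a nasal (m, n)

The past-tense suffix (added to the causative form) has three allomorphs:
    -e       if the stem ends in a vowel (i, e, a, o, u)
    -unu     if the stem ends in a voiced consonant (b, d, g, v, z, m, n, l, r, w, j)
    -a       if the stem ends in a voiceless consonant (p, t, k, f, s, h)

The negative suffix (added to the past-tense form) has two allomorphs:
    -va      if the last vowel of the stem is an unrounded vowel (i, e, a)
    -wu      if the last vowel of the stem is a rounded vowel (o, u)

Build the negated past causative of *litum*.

*litum*: final consonant = /m/, a nasal → -ib → *litumib*.
Since the final sound of the causative form *litumib* is /b/ (a voiced consonant), it takes -unu, giving *litumibunu*.
Since the last vowel of the past-tense form *litumibunu* is /u/ (a rounded vowel), it takes -wu, giving *litumibunuwu*.

litumibunuwu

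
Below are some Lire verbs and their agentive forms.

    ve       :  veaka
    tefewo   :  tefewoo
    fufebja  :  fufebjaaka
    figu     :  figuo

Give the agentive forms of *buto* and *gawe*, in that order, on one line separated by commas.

butoo, gaweaka

The suffix is conditioned by the last vowel: -o when the last vowel of the stem is a rounded vowel (*tefewo*, *figu*); -aka when the last vowel of the stem is an unrounded vowel (*ve*, *fufebja*).
*buto*: last vowel = /o/, a rounded vowel → -o → *butoo*.
*gawe*: last vowel = /e/, an unrounded vowel → -aka → *gaweaka*.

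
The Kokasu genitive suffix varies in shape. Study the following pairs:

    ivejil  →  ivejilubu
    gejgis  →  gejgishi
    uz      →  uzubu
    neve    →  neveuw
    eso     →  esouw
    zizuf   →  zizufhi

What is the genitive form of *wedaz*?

wedazubu

The alternation tracks the final sound of the stem — -hi when the stem ends in a voiceless consonant (*gejgis*, *zizuf*); -ubu when the stem ends in a voiced consonant (*ivejil*, *uz*); -uw when the stem ends in a vowel (*neve*, *eso*).
The final sound of *wedaz* is /z/, which is a voiced consonant, so the suffix is -ubu, giving *wedazubu*.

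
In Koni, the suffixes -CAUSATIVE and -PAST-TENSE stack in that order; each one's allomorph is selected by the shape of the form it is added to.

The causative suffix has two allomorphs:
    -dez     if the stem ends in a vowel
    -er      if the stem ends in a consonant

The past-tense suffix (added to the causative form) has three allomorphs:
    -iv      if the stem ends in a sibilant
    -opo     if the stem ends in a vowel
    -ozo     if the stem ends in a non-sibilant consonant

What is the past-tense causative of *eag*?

*eag*: final sound = /g/, a consonant → -er → *eager*.
The causative form *eager*: final sound = /r/, a non-sibilant consonant → -ozo → *eagerozo*.

eagerozo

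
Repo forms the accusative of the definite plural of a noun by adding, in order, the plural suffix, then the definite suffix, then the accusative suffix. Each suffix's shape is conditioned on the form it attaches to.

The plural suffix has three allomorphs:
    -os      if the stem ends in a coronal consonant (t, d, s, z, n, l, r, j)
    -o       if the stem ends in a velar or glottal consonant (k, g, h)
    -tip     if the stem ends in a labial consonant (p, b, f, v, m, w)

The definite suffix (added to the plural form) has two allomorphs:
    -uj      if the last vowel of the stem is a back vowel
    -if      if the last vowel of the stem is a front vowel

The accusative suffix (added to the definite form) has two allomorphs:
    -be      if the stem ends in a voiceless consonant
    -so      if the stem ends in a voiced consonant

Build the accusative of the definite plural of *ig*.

igoujso

*ig*: final consonant = /g/, velar/glottal → -o → *igo*.
The plural form *igo*: last vowel = /o/, a back vowel → -uj → *igouj*.
Since the final consonant of the definite form *igouj* is /j/ (voiced), it takes -so, giving *igoujso*.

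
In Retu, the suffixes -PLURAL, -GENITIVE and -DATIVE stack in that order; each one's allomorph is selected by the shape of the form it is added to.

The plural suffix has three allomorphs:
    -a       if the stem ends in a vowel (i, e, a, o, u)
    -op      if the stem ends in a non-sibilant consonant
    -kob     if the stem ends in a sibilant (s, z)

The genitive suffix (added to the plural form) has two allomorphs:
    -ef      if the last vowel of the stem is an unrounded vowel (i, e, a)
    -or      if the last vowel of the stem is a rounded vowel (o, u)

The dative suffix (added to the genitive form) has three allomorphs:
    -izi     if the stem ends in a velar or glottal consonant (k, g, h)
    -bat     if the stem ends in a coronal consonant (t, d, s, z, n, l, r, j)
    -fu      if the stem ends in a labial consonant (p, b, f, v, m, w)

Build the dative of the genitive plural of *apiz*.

Since the final sound of *apiz* is /z/ (a sibilant), it takes -kob, giving *apizkob*.
The last vowel of the plural form *apizkob* is /o/, which is a rounded vowel, so the genitive suffix is -or, giving *apizkobor*.
Since the final consonant of the genitive form *apizkobor* is /r/ (coronal), it takes -bat, giving *apizkoborbat*.

apizkoborbat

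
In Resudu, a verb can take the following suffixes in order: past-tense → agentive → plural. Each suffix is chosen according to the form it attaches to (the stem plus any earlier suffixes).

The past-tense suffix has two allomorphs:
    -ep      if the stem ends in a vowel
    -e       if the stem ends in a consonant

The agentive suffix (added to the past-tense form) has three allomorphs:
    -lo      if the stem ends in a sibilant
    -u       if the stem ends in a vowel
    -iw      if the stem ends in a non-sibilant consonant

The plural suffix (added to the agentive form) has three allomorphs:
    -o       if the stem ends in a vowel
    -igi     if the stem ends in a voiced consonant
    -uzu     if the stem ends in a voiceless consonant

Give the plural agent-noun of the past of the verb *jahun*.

jahuneuo

*jahun* — final sound /n/ (a consonant) → -e → *jahune*.
The past-tense form *jahune*: final sound = /e/, a vowel → -u → *jahuneu*.
The agentive form *jahuneu* — final sound /u/ (a vowel) → -o → *jahuneuo*.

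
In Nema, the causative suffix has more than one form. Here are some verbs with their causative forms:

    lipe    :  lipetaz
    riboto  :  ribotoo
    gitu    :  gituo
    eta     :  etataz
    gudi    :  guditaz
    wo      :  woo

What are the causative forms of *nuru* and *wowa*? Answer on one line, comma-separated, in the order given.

The suffix is conditioned by the last vowel: -o when the last vowel of the stem is a rounded vowel (*riboto*, *gitu*, *wo*); -taz when the last vowel of the stem is an unrounded vowel (*lipe*, *eta*, *gudi*).
Since the last vowel of *nuru* is /u/ (a rounded vowel), it takes -o, giving *nuruo*.
*wowa*: last vowel = /a/, an unrounded vowel → -taz → *wowataz*.

nuruo, wowataz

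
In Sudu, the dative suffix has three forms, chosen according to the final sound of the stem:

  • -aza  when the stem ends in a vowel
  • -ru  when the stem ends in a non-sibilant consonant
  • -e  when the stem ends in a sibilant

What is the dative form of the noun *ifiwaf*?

ifiwafru

*ifiwaf*: final sound = /f/, a non-sibilant consonant → -ru → *ifiwafru*.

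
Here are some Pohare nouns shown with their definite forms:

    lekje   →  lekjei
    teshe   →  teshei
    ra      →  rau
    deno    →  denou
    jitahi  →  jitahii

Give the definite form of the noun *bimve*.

bimvei

The suffix is conditioned by the last vowel: -i when the last vowel of the stem is a front vowel (*lekje*, *teshe*, *jitahi*); -u when the last vowel of the stem is a back vowel (*ra*, *deno*).
*bimve*: last vowel = /e/, a front vowel → -i → *bimvei*.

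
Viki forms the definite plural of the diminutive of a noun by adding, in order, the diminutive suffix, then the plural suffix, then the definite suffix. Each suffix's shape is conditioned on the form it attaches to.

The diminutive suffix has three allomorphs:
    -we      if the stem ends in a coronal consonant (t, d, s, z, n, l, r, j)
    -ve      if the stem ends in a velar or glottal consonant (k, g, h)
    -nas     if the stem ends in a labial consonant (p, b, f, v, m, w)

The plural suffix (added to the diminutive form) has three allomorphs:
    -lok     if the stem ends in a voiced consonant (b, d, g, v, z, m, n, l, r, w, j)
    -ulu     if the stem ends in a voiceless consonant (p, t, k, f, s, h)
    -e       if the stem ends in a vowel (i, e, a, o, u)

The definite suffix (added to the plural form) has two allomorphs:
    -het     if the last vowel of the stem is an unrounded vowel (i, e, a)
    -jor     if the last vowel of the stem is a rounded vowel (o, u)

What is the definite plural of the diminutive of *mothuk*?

mothukveehet

Since the final consonant of *mothuk* is /k/ (velar/glottal), it takes -ve, giving *mothukve*.
The diminutive form *mothukve*: final sound = /e/, a vowel → -e → *mothukvee*.
Since the last vowel of the plural form *mothukvee* is /e/ (an unrounded vowel), it takes -het, giving *mothukveehet*.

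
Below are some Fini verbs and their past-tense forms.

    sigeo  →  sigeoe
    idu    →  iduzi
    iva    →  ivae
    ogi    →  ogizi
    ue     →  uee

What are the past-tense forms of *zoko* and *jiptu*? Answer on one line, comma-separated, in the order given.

The suffix is conditioned by the last vowel: -zi when the last vowel of the stem is a high vowel (*idu*, *ogi*); -e when the last vowel of the stem is a non-high vowel (*sigeo*, *iva*, *ue*).
Since the last vowel of *zoko* is /o/ (a non-high vowel), it takes -e, giving *zokoe*.
The last vowel of *jiptu* is /u/, which is a high vowel, so the suffix is -zi, giving *jiptuzi*.

zokoe, jiptuzi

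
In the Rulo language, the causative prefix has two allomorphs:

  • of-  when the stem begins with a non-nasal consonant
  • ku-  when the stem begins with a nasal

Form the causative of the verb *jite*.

ofjite

The first consonant of *jite* is /j/, which is non-nasal, so the prefix is of-, giving *ofjite*.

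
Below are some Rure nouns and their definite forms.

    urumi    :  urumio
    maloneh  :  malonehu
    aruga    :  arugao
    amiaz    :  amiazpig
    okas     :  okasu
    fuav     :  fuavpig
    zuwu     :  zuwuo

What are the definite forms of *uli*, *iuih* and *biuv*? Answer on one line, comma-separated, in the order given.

ulio, iuihu, biuvpig

The pattern is voicing of the final sound: -u when the stem ends in a voiceless consonant (*maloneh*, *okas*); -pig when the stem ends in a voiced consonant (*amiaz*, *fuav*); -o when the stem ends in a vowel (*urumi*, *aruga*, *zuwu*).
Since the final sound of *uli* is /i/ (a vowel), it takes -o, giving *ulio*.
Since the final sound of *iuih* is /h/ (a voiceless consonant), it takes -u, giving *iuihu*.
*biuv*: final sound = /v/, a voiced consonant → -pig → *biuvpig*.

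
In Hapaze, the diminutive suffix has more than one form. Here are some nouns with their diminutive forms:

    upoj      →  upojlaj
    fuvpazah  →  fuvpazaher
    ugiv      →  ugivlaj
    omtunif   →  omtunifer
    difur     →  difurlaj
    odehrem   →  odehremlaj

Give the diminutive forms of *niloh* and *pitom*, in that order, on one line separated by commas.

niloher, pitomlaj

The alternation tracks the final consonant of the stem — -er when the stem ends in a voiceless consonant (*fuvpazah*, *omtunif*); -laj when the stem ends in a voiced consonant (*upoj*, *ugiv*, *difur*, *odehrem*).
*niloh* — final consonant /h/ (voiceless) → -er → *niloher*.
*pitom*: final consonant = /m/, voiced → -laj → *pitomlaj*.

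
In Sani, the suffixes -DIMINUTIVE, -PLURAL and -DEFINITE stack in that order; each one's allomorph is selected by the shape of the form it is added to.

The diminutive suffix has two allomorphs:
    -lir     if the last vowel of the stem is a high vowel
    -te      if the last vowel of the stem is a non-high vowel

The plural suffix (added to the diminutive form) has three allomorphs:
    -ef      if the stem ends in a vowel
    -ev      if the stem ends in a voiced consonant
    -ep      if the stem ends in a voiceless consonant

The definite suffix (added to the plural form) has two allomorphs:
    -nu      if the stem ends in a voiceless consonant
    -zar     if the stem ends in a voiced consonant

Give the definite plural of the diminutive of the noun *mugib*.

*mugib*: last vowel = /i/, a high vowel → -lir → *mugiblir*.
The diminutive form *mugiblir*: final sound = /r/, a voiced consonant → -ev → *mugiblirev*.
The plural form *mugiblirev*: final consonant = /v/, voiced → -zar → *mugiblirevzar*.

mugiblirevzar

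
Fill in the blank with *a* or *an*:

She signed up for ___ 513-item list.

a

The indefinite article is chosen by the initial *sound* of the following word, not its spelling.
The number *513* is spoken "five hundred …", beginning with /faɪv/ — a consonant sound.
So the article is *a*: She signed up for a 513-item list.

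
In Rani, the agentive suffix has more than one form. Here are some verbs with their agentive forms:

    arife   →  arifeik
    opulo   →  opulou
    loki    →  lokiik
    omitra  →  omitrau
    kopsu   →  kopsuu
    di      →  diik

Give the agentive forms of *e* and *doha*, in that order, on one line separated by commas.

eik, dohau

The suffix is conditioned by the last vowel: -ik when the last vowel of the stem is a front vowel (*arife*, *loki*, *di*); -u when the last vowel of the stem is a back vowel (*opulo*, *omitra*, *kopsu*).
The last vowel of *e* is /e/, which is a front vowel, so the suffix is -ik, giving *eik*.
The last vowel of *doha* is /a/, which is a back vowel, so the suffix is -u, giving *dohau*.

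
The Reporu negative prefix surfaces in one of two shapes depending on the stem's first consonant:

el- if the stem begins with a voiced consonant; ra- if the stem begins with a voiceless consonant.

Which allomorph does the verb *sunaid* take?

*sunaid* — first consonant /s/ (voiceless) → ra-.

ra-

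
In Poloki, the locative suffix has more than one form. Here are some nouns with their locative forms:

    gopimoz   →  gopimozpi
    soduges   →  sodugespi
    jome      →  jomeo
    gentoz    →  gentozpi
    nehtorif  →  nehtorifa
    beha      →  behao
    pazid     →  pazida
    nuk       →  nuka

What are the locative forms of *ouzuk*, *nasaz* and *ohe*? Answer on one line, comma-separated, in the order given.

The suffix is conditioned by the final sound: -pi when the stem ends in a sibilant (*gopimoz*, *soduges*, *gentoz*); -a when the stem ends in a non-sibilant consonant (*nehtorif*, *pazid*, *nuk*); -o when the stem ends in a vowel (*jome*, *beha*).
Since the final sound of *ouzuk* is /k/ (a non-sibilant consonant), it takes -a, giving *ouzuka*.
*nasaz* — final sound /z/ (a sibilant) → -pi → *nasazpi*.
*ohe*: final sound = /e/, a vowel → -o → *oheo*.

ouzuka, nasazpi, oheo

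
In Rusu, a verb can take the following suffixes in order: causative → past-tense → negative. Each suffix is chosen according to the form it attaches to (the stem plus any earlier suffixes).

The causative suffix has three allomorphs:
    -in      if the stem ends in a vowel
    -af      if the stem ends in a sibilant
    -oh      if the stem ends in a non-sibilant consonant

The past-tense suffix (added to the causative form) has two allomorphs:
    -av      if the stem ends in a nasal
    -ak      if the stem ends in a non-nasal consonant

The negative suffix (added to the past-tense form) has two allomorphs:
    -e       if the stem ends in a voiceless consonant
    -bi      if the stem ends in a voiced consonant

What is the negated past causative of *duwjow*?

*duwjow*: final sound = /w/, a non-sibilant consonant → -oh → *duwjowoh*.
Since the final consonant of the causative form *duwjowoh* is /h/ (non-nasal), it takes -ak, giving *duwjowohak*.
The past-tense form *duwjowohak* — final consonant /k/ (voiceless) → -e → *duwjowohake*.

duwjowohake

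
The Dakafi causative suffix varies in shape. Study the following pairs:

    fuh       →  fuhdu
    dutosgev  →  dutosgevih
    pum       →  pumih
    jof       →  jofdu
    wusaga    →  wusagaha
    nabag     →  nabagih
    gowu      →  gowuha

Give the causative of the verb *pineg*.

pinegih

The alternation tracks the final sound of the stem — -du when the stem ends in a voiceless consonant (*fuh*, *jof*); -ih when the stem ends in a voiced consonant (*dutosgev*, *pum*, *nabag*); -ha when the stem ends in a vowel (*wusaga*, *gowu*).
*pineg* — final sound /g/ (a voiced consonant) → -ih → *pinegih*.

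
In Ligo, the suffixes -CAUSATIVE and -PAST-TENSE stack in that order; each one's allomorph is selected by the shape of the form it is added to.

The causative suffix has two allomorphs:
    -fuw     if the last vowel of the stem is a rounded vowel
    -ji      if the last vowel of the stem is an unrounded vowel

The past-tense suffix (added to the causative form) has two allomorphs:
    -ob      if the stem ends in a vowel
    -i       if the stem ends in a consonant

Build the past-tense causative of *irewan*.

irewanjiob

Since the last vowel of *irewan* is /a/ (an unrounded vowel), it takes -ji, giving *irewanji*.
The causative form *irewanji* — final sound /i/ (a vowel) → -ob → *irewanjiob*.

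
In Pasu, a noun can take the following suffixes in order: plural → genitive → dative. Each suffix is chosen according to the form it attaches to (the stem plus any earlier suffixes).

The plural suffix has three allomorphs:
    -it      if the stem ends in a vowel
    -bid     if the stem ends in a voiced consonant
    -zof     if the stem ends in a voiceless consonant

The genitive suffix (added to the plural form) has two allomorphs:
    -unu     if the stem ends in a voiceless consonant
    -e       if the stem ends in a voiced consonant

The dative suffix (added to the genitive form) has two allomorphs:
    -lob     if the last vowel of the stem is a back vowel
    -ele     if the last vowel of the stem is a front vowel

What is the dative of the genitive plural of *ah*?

The final sound of *ah* is /h/, which is a voiceless consonant, so the plural suffix is -zof, giving *ahzof*.
Since the final consonant of the plural form *ahzof* is /f/ (voiceless), it takes -unu, giving *ahzofunu*.
The last vowel of the genitive form *ahzofunu* is /u/, which is a back vowel, so the dative suffix is -lob, giving *ahzofunulob*.

ahzofunulob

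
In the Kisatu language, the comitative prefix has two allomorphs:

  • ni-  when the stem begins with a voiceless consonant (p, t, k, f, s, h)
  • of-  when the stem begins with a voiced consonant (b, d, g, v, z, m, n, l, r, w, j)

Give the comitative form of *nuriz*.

ofnuriz

*nuriz*: first consonant = /n/, voiced → of- → *ofnuriz*.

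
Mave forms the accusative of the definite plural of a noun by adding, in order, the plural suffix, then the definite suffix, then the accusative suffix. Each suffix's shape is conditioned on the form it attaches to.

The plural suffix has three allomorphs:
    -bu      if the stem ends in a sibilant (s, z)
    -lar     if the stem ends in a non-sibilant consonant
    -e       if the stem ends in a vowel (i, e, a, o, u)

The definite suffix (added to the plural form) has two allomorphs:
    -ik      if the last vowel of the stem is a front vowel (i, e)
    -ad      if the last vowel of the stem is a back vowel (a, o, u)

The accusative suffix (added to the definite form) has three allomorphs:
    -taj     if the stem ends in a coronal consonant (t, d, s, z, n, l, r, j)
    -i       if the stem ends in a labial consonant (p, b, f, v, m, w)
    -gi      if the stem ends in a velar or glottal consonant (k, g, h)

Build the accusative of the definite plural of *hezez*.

hezezbuadtaj

*hezez* — final sound /z/ (a sibilant) → -bu → *hezezbu*.
The last vowel of the plural form *hezezbu* is /u/, which is a back vowel, so the definite suffix is -ad, giving *hezezbuad*.
Since the final consonant of the definite form *hezezbuad* is /d/ (coronal), it takes -taj, giving *hezezbuadtaj*.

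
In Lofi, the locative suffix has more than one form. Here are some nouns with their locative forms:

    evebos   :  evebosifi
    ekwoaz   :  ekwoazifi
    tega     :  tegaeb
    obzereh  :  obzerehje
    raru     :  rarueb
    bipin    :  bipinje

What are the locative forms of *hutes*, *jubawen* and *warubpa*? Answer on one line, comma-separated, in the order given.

hutesifi, jubawenje, warubpaeb

The suffix is conditioned by the final sound: -ifi when the stem ends in a sibilant (*evebos*, *ekwoaz*); -je when the stem ends in a non-sibilant consonant (*obzereh*, *bipin*); -eb when the stem ends in a vowel (*tega*, *raru*).
*hutes* — final sound /s/ (a sibilant) → -ifi → *hutesifi*.
The final sound of *jubawen* is /n/, which is a non-sibilant consonant, so the suffix is -je, giving *jubawenje*.
*warubpa* — final sound /a/ (a vowel) → -eb → *warubpaeb*.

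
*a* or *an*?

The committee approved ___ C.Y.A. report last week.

The indefinite article is chosen by the initial *sound* of the following word, not its spelling.
The initialism *C.Y.A.* is read letter by letter; the first letter, C, is pronounced /siː/, which begins with a consonant sound.
So the article is *a*: The committee approved a C.Y.A. report last week.

a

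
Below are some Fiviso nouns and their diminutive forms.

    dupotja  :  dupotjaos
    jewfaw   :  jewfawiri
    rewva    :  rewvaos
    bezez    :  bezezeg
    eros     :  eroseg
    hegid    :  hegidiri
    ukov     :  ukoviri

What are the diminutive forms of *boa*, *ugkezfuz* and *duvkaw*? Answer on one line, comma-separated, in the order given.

Looking at the final sound of each stem: -eg when the stem ends in a sibilant (*bezez*, *eros*); -iri when the stem ends in a non-sibilant consonant (*jewfaw*, *hegid*, *ukov*); -os when the stem ends in a vowel (*dupotja*, *rewva*).
The final sound of *boa* is /a/, which is a vowel, so the suffix is -os, giving *boaos*.
*ugkezfuz*: final sound = /z/, a sibilant → -eg → *ugkezfuzeg*.
Since the final sound of *duvkaw* is /w/ (a non-sibilant consonant), it takes -iri, giving *duvkawiri*.

boaos, ugkezfuzeg, duvkawiri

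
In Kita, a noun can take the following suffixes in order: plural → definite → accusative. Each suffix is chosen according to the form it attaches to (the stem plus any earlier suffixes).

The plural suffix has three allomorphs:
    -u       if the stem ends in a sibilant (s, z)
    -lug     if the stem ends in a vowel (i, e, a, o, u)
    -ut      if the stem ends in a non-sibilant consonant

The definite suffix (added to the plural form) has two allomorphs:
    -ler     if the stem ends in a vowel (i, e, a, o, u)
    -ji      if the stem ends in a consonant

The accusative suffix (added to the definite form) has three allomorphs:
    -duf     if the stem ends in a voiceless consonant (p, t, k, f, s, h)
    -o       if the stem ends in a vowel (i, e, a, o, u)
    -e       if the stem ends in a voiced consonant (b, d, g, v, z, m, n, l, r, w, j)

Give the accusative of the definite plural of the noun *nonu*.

nonulugjio

Since the final sound of *nonu* is /u/ (a vowel), it takes -lug, giving *nonulug*.
The plural form *nonulug*: final sound = /g/, a consonant → -ji → *nonulugji*.
The final sound of the definite form *nonulugji* is /i/, which is a vowel, so the accusative suffix is -o, giving *nonulugjio*.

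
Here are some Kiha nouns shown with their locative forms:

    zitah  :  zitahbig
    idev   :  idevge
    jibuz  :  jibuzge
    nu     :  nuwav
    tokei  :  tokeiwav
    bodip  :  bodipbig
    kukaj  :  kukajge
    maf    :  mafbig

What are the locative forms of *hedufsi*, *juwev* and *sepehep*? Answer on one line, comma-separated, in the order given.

Looking at the final sound of each stem: -big when the stem ends in a voiceless consonant (*zitah*, *bodip*, *maf*); -ge when the stem ends in a voiced consonant (*idev*, *jibuz*, *kukaj*); -wav when the stem ends in a vowel (*nu*, *tokei*).
*hedufsi*: final sound = /i/, a vowel → -wav → *hedufsiwav*.
*juwev*: final sound = /v/, a voiced consonant → -ge → *juwevge*.
*sepehep*: final sound = /p/, a voiceless consonant → -big → *sepehepbig*.

hedufsiwav, juwevge, sepehepbig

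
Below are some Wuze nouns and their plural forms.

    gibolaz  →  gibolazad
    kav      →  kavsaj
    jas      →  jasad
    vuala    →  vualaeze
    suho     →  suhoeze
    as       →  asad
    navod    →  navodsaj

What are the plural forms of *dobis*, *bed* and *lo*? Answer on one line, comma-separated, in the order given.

dobisad, bedsaj, loeze

Looking at the final sound of each stem: -ad when the stem ends in a sibilant (*gibolaz*, *jas*, *as*); -saj when the stem ends in a non-sibilant consonant (*kav*, *navod*); -eze when the stem ends in a vowel (*vuala*, *suho*).
The final sound of *dobis* is /s/, which is a sibilant, so the suffix is -ad, giving *dobisad*.
*bed*: final sound = /d/, a non-sibilant consonant → -saj → *bedsaj*.
*lo*: final sound = /o/, a vowel → -eze → *loeze*.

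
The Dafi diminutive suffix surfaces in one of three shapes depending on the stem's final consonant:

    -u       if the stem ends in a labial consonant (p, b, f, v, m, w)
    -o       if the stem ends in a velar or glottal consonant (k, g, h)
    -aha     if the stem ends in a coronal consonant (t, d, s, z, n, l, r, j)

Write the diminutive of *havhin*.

*havhin*: final consonant = /n/, coronal → -aha → *havhinaha*.

havhinaha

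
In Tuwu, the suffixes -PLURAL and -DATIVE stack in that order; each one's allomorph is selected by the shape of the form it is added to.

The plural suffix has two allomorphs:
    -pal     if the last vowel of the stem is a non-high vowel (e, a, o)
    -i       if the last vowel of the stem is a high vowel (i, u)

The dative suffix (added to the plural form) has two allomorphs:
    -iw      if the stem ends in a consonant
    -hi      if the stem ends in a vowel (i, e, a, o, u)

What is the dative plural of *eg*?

*eg* — last vowel /e/ (a non-high vowel) → -pal → *egpal*.
The plural form *egpal*: final sound = /l/, a consonant → -iw → *egpaliw*.

egpaliw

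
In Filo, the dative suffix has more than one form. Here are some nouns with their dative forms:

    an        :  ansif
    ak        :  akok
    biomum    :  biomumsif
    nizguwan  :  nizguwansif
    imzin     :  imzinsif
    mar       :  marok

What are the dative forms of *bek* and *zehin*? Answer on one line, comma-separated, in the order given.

bekok, zehinsif

The suffix is conditioned by the final consonant: -sif when the stem ends in a nasal (*an*, *biomum*, *nizguwan*, *imzin*); -ok when the stem ends in a non-nasal consonant (*ak*, *mar*).
The final consonant of *bek* is /k/, which is non-nasal, so the suffix is -ok, giving *bekok*.
*zehin* — final consonant /n/ (a nasal) → -sif → *zehinsif*.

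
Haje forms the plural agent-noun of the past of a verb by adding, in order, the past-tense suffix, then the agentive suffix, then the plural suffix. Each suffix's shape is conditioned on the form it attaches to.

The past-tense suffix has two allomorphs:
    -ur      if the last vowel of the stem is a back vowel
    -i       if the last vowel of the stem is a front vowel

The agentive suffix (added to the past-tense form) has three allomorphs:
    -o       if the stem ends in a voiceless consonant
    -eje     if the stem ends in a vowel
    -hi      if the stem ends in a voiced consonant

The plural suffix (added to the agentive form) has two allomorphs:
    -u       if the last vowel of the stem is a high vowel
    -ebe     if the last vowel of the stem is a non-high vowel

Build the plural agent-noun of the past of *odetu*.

odetuurhiu

Since the last vowel of *odetu* is /u/ (a back vowel), it takes -ur, giving *odetuur*.
The past-tense form *odetuur*: final sound = /r/, a voiced consonant → -hi → *odetuurhi*.
The agentive form *odetuurhi*: last vowel = /i/, a high vowel → -u → *odetuurhiu*.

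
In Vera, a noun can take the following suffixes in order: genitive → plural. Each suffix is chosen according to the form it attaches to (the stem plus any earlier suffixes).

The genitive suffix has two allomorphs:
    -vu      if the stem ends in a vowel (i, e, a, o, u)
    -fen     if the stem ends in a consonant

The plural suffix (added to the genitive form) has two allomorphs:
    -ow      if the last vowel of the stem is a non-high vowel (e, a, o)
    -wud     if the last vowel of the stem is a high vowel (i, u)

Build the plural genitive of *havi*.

havivuwud

Since the final sound of *havi* is /i/ (a vowel), it takes -vu, giving *havivu*.
The genitive form *havivu* — last vowel /u/ (a high vowel) → -wud → *havivuwud*.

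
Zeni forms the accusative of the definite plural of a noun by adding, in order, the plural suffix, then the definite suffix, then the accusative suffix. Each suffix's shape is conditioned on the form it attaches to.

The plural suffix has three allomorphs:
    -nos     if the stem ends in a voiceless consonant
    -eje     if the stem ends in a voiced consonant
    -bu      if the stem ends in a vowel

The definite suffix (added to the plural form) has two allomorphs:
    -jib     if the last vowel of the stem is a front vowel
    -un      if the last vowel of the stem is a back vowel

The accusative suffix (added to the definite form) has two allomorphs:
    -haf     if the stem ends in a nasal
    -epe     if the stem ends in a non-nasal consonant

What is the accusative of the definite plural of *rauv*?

*rauv*: final sound = /v/, a voiced consonant → -eje → *rauveje*.
The plural form *rauveje* — last vowel /e/ (a front vowel) → -jib → *rauvejejib*.
The definite form *rauvejejib* — final consonant /b/ (non-nasal) → -epe → *rauvejejibepe*.

rauvejejibepe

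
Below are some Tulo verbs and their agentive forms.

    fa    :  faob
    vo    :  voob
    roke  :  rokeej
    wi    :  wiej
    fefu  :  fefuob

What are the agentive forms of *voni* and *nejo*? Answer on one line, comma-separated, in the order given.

voniej, nejoob

The pattern is front/back vowel harmony: -ej when the last vowel of the stem is a front vowel (*roke*, *wi*); -ob when the last vowel of the stem is a back vowel (*fa*, *vo*, *fefu*).
*voni*: last vowel = /i/, a front vowel → -ej → *voniej*.
The last vowel of *nejo* is /o/, which is a back vowel, so the suffix is -ob, giving *nejoob*.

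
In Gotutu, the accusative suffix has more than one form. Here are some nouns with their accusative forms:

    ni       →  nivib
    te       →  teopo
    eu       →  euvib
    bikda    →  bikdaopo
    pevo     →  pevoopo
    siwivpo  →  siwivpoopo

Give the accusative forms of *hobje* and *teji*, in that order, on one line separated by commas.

hobjeopo, tejivib

Looking at the last vowel of each stem: -vib when the last vowel of the stem is a high vowel (*ni*, *eu*); -opo when the last vowel of the stem is a non-high vowel (*te*, *bikda*, *pevo*, *siwivpo*).
The last vowel of *hobje* is /e/, which is a non-high vowel, so the suffix is -opo, giving *hobjeopo*.
The last vowel of *teji* is /i/, which is a high vowel, so the suffix is -vib, giving *tejivib*.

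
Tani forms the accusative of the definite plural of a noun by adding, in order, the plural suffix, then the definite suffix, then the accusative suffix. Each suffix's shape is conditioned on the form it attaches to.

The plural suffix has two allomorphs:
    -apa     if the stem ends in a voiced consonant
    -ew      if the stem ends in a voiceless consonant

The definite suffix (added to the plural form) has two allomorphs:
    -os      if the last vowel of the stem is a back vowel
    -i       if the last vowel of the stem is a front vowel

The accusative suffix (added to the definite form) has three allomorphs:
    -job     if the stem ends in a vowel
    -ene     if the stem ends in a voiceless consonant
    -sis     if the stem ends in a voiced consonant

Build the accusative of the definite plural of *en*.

The final consonant of *en* is /n/, which is voiced, so the plural suffix is -apa, giving *enapa*.
The plural form *enapa* — last vowel /a/ (a back vowel) → -os → *enapaos*.
Since the final sound of the definite form *enapaos* is /s/ (a voiceless consonant), it takes -ene, giving *enapaosene*.

enapaosene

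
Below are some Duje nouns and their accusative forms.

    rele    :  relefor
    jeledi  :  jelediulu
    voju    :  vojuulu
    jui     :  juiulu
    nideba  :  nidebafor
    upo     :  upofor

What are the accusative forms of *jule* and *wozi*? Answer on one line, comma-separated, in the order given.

julefor, woziulu

Looking at the last vowel of each stem: -ulu when the last vowel of the stem is a high vowel (*jeledi*, *voju*, *jui*); -for when the last vowel of the stem is a non-high vowel (*rele*, *nideba*, *upo*).
The last vowel of *jule* is /e/, which is a non-high vowel, so the suffix is -for, giving *julefor*.
*wozi*: last vowel = /i/, a high vowel → -ulu → *woziulu*.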